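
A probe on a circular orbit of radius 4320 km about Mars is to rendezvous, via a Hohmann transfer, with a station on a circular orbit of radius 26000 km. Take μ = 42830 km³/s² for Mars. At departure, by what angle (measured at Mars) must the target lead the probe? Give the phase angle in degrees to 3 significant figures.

Semi-major axis of the transfer orbit: a_t = (4320 + 26000)/2 = 15160 km.
The half-period of the transfer ellipse is t = π√(a_t³/μ) = 28335 s.
The target's mean motion on its circular orbit is ω₂ = √(μ/r₂³) = 4.9364×10^-5 rad/s.
Angle swept by the target during transfer: ω₂·t = 1.3987 rad = 80.14°.
Arrival is 180° from departure on the ellipse, so φ = 180° − 80.14° = 99.9°.

φ = 99.9°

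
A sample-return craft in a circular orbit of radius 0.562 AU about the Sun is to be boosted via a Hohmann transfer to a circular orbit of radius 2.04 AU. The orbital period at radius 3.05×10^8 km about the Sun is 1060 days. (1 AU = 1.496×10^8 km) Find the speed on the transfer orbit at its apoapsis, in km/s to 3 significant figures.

From Kepler's third law T² = 4π²r³/μ at r = 3.05×10^8 km, T = 1060 days = 1060 × 86400 s = 9.1584×10^7 s: μ = 4π²r³/T² = 1.33543×10^11 km³/s².
In km: r₁ = 0.562 × 1.496×10^8 = 8.40752×10^7 km; r₂ = 2.04 × 1.496×10^8 = 3.05184×10^8 km.
Transfer-ellipse semi-major axis a_t = (r₁ + r₂)/2 = (8.40752×10^7 + 3.05184×10^8)/2 = 1.946296×10^8 km.
The apoapsis of the transfer ellipse is at r = 3.05184×10^8 km.
From the vis-viva equation, v = √[μ(2/r − 1/a_t)] = 13.75 km/s.

v = 13.7 km/s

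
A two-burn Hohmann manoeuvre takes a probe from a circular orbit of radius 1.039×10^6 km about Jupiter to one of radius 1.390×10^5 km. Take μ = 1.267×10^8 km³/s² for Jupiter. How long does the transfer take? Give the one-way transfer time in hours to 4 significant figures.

Semi-major axis of the transfer orbit: a_t = (1.039×10^6 + 1.390×10^5)/2 = 5.890×10^5 km.
Half the transfer-orbit period gives t = π√(a_t³/μ) = 1.26164×10^5 s.
Converting: 1.26164×10^5 s ÷ 3600 s/hour = 35.05 hours.

t = 35.05 hours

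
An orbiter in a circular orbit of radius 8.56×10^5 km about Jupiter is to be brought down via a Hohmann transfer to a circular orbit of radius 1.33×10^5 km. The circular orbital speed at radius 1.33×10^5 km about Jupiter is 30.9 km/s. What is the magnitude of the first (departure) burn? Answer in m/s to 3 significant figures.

Δv₁ = 5860 m/s

From the circular-orbit relation v² = μ/r at r = 1.33×10^5 km: μ = v²r = (30.9)² × 1.33×10^5 = 1.26990×10^8 km³/s².
Transfer-ellipse semi-major axis a_t = (r₁ + r₂)/2 = (8.560×10^5 + 1.330×10^5)/2 = 4.945×10^5 km.
On the circular orbit at r = 8.560×10^5 km, v_c = √(μ/r) = 12.18 km/s.
Vis-viva on the transfer ellipse at r = 8.560×10^5 km gives v_t = √[μ(2/r − 1/a_t)] = 6.317 km/s.
Δv₁ = |v_t − v_c| = |6.317 − 12.18| = 5.863 km/s.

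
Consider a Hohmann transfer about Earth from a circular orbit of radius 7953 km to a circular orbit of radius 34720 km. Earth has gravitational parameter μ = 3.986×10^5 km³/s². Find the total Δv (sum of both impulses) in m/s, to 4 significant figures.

The Hohmann ellipse has a_t = (r₁ + r₂)/2 = 21336.5 km.
At r₁ the circular-orbit speed is v₁ = √(μ/r₁) = 7.080 km/s.
On the transfer ellipse at r₁, vis-viva gives v_p = √[μ(2/r₁ − 1/a_t)] = 9.031 km/s.
First burn Δv₁ = |v_p − v₁| = 1.951 km/s.
Circular speed at r₂: v₂ = √(μ/r₂) = 3.3883 km/s.
Transfer-orbit speed at r₂: v_a = √[μ(2/r₂ − 1/a_t)] = 2.0686 km/s.
Second burn Δv₂ = |v₂ − v_a| = 1.320 km/s.
Δv = Δv₁ + Δv₂ = 1.951 + 1.320 = 3.271 km/s.

Δv = 3271 m/s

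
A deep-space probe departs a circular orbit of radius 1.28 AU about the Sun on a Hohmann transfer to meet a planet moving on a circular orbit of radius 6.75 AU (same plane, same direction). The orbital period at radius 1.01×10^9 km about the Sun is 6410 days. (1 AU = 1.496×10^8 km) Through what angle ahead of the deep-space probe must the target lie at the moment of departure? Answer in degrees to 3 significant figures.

From Kepler's third law T² = 4π²r³/μ at r = 1.01×10^9 km, T = 6410 days = 6410 × 86400 s = 5.53824×10^8 s: μ = 4π²r³/T² = 1.32611×10^11 km³/s².
In km: r₁ = 1.28 × 1.496×10^8 = 1.91488×10^8 km; r₂ = 6.75 × 1.496×10^8 = 1.0098×10^9 km.
The Hohmann ellipse has a_t = (r₁ + r₂)/2 = 6.00644×10^8 km.
Transfer time t = π√(a_t³/μ) = 1.26995×10^8 s.
Target angular speed ω₂ = √(μ/r₂³) = 1.13485×10^-8 rad/s.
Angle swept by the target during transfer: ω₂·t = 1.4412 rad = 82.57°.
Arrival is 180° from departure on the ellipse, so φ = 180° − 82.57° = 97.4°.

φ = 97.4°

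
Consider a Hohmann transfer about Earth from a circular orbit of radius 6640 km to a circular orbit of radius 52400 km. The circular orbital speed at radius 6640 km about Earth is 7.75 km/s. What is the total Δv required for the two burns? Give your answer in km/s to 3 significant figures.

From the circular-orbit relation v² = μ/r at r = 6640 km: μ = v²r = (7.75)² × 6640 = 3.98815×10^5 km³/s².
The Hohmann ellipse has a_t = (r₁ + r₂)/2 = 29520 km.
Circular speed at r₁: v₁ = √(μ/r₁) = √(3.98815×10^5/6640) = 7.75000 km/s.
Transfer-orbit speed at r₁ (vis-viva equation): v_p = √[μ(2/r₁ − 1/a_t)] = 10.3255 km/s.
First burn Δv₁ = |v_p − v₁| = 2.5755 km/s.
Circular speed at r₂: v₂ = √(μ/r₂) = 2.7588 km/s.
Transfer-orbit speed at r₂: v_a = √[μ(2/r₂ − 1/a_t)] = 1.3084 km/s.
Second burn Δv₂ = |v₂ − v_a| = 1.4504 km/s.
Δv = Δv₁ + Δv₂ = 2.5755 + 1.4504 = 4.026 km/s.

Δv = 4.03 km/s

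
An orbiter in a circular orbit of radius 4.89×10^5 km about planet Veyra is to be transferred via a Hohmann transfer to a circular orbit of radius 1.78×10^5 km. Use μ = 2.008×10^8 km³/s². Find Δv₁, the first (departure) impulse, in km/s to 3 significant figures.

Δv₁ = 5.46 km/s

Semi-major axis of the transfer orbit: a_t = (4.890×10^5 + 1.780×10^5)/2 = 3.335×10^5 km.
Circular speed at r = 4.890×10^5 km: v_c = √(μ/r) = 20.26 km/s.
Transfer-orbit speed at the same r (vis-viva, a = a_t): v_t = √[μ(2/r − 1/a_t)] = 14.80 km/s.
Δv₁ = |v_t − v_c| = |14.80 − 20.26| = 5.460 km/s.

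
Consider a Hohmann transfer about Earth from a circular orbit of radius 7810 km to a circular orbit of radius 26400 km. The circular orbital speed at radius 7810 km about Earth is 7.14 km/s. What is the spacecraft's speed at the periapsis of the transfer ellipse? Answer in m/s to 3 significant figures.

v = 8870 m/s

From the circular-orbit relation v² = μ/r at r = 7810 km: μ = v²r = (7.14)² × 7810 = 3.98151×10^5 km³/s².
Semi-major axis of the transfer orbit: a_t = (7810 + 26400)/2 = 17105 km.
At periapsis, r = 7810 km.
Vis-viva: v = √[μ(2/r − 1/a_t)] = √[3.98151×10^5 × (2/7810 − 1/17105)] = 8.870 km/s.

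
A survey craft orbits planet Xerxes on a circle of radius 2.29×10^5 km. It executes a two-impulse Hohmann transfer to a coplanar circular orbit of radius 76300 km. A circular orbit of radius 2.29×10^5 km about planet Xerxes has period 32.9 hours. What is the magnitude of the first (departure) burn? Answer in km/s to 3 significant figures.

Δv₁ = 3.56 km/s

From Kepler's third law T² = 4π²r³/μ at r = 2.29×10^5 km, T = 32.9 hours = 32.9 × 3600 s = 1.1844×10^5 s: μ = 4π²r³/T² = 3.37963×10^7 km³/s².
Transfer-ellipse semi-major axis a_t = (r₁ + r₂)/2 = (2.290×10^5 + 76300)/2 = 1.5265×10^5 km.
Circular speed at r = 2.290×10^5 km: v_c = √(μ/r) = 12.1483 km/s.
Transfer-orbit speed at the same r (vis-viva, a = a_t): v_t = √[μ(2/r − 1/a_t)] = 8.58877 km/s.
Δv₁ = |v_t − v_c| = |8.58877 − 12.1483| = 3.560 km/s.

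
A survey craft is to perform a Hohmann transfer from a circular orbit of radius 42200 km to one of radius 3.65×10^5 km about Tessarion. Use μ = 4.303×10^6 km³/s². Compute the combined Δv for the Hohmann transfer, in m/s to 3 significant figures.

Δv = 5290 m/s

The Hohmann ellipse has a_t = (r₁ + r₂)/2 = 2.036×10^5 km.
At r₁ the circular-orbit speed is v₁ = √(μ/r₁) = 10.09786 km/s.
On the transfer ellipse at r₁, vis-viva gives v_p = √[μ(2/r₁ − 1/a_t)] = 13.52032 km/s.
First burn Δv₁ = |v_p − v₁| = 3.4225 km/s.
Circular speed at r₂: v₂ = √(μ/r₂) = 3.4335 km/s.
Transfer-orbit speed at r₂: v_a = √[μ(2/r₂ − 1/a_t)] = 1.5632 km/s.
Second burn Δv₂ = |v₂ − v_a| = 1.8703 km/s.
Total Δv = Δv₁ + Δv₂ = 5.293 km/s.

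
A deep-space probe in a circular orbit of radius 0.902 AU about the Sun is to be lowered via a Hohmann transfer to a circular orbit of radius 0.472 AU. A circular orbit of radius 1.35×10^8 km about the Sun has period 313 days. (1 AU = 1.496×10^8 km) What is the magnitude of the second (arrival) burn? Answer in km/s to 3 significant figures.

From Kepler's third law T² = 4π²r³/μ at r = 1.35×10^8 km, T = 313 days = 313 × 86400 s = 2.70432×10^7 s: μ = 4π²r³/T² = 1.32814×10^11 km³/s².
In km: r₁ = 0.902 × 1.496×10^8 = 1.349392×10^8 km; r₂ = 0.472 × 1.496×10^8 = 7.06112×10^7 km.
The Hohmann ellipse has a_t = (r₁ + r₂)/2 = 1.027752×10^8 km.
On the circular orbit at r = 7.06112×10^7 km, v_c = √(μ/r) = 43.370 km/s.
Transfer-orbit speed at the same r (vis-viva, a = a_t): v_t = √[μ(2/r − 1/a_t)] = 49.695 km/s.
Δv₂ = |v_t − v_c| = |49.695 − 43.370| = 6.325 km/s.

Δv₂ = 6.33 km/s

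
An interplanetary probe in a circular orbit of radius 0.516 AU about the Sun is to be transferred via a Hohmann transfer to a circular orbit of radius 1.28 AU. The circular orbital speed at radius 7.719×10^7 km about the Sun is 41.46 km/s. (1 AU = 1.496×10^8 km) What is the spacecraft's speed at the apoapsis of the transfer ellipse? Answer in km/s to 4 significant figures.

v = 19.95 km/s

From the circular-orbit relation v² = μ/r at r = 7.719×10^7 km: μ = v²r = (41.46)² × 7.719×10^7 = 1.32684×10^11 km³/s².
In km: r₁ = 0.516 × 1.496×10^8 = 7.71936×10^7 km; r₂ = 1.28 × 1.496×10^8 = 1.91488×10^8 km.
Transfer-ellipse semi-major axis a_t = (r₁ + r₂)/2 = (7.71936×10^7 + 1.91488×10^8)/2 = 1.343408×10^8 km.
The apoapsis of the transfer ellipse is at r = 1.91488×10^8 km.
Applying v² = μ(2/r − 1/a_t): v = 19.95 km/s.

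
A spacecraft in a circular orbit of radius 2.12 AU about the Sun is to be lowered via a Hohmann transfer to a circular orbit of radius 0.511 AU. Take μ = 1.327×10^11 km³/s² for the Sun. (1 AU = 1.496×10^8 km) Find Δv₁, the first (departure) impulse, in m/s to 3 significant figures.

Δv₁ = 7710 m/s

In km: r₁ = 2.12 × 1.496×10^8 = 3.17152×10^8 km; r₂ = 0.511 × 1.496×10^8 = 7.64456×10^7 km.
The Hohmann ellipse has a_t = (r₁ + r₂)/2 = 1.967988×10^8 km.
On the circular orbit at r = 3.17152×10^8 km, v_c = √(μ/r) = 20.455 km/s.
Transfer-orbit speed at the same r (vis-viva, a = a_t): v_t = √[μ(2/r − 1/a_t)] = 12.749 km/s.
Δv₁ = |v_t − v_c| = |12.749 − 20.455| = 7.706 km/s.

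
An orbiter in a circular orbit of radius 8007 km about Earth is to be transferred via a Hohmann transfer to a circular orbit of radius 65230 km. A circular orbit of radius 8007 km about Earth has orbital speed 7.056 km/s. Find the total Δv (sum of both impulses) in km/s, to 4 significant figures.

Δv = 3.678 km/s

From the circular-orbit relation v² = μ/r at r = 8007 km: μ = v²r = (7.056)² × 8007 = 3.98646×10^5 km³/s².
Transfer-ellipse semi-major axis a_t = (r₁ + r₂)/2 = (8007 + 65230)/2 = 36618.5 km.
Circular speed at r₁: v₁ = √(μ/r₁) = √(3.98646×10^5/8007) = 7.05600 km/s.
On the transfer ellipse at r₁, vis-viva equation gives v_p = √[μ(2/r₁ − 1/a_t)] = 9.41742 km/s.
First burn Δv₁ = |v_p − v₁| = 2.36142 km/s.
At r₂, v₂ = √(μ/r₂) = 2.47212 km/s.
Transfer-orbit speed at r₂: v_a = √[μ(2/r₂ − 1/a_t)] = 1.15599 km/s.
Second burn Δv₂ = |v₂ − v_a| = 1.31613 km/s.
Δv = Δv₁ + Δv₂ = 2.36142 + 1.31613 = 3.678 km/s.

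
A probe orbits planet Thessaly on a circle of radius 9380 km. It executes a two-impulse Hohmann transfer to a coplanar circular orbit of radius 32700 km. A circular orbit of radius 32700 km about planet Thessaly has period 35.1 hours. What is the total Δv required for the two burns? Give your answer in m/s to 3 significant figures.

From Kepler's third law T² = 4π²r³/μ at r = 32700 km, T = 35.1 hours = 35.1 × 3600 s = 1.2636×10^5 s: μ = 4π²r³/T² = 86453.7 km³/s².
The Hohmann ellipse has a_t = (r₁ + r₂)/2 = 21040 km.
At r₁ the circular-orbit speed is v₁ = √(μ/r₁) = 3.0359 km/s.
On the transfer ellipse at r₁, v² = μ(2/r − 1/a) gives v_p = √[μ(2/r₁ − 1/a_t)] = 3.7848 km/s.
First burn Δv₁ = |v_p − v₁| = 0.7489 km/s.
Circular speed at r₂: v₂ = √(μ/r₂) = 1.6260 km/s.
Transfer-orbit speed at r₂: v_a = √[μ(2/r₂ − 1/a_t)] = 1.0857 km/s.
Second burn Δv₂ = |v₂ − v_a| = 0.5403 km/s.
Total Δv = Δv₁ + Δv₂ = 1.289 km/s.

Δv = 1290 m/s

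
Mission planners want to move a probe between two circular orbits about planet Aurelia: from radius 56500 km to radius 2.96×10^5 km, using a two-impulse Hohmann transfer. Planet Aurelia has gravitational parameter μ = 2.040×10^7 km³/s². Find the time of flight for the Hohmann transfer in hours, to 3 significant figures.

Semi-major axis of the transfer orbit: a_t = (56500 + 2.960×10^5)/2 = 1.7625×10^5 km.
Transfer time t = π√(a_t³/μ) = π√((1.7625×10^5)³ / 2.040×10^7) = 51470 s.
Converting: 51470 s ÷ 3600 s/hour = 14.3 hours.

t = 14.3 hours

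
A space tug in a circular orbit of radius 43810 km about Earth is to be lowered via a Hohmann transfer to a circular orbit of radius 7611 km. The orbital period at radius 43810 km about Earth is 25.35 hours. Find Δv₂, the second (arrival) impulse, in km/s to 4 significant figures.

Δv₂ = 2.210 km/s

From Kepler's third law T² = 4π²r³/μ at r = 43810 km, T = 25.35 hours = 25.35 × 3600 s = 91260 s: μ = 4π²r³/T² = 3.98583×10^5 km³/s².
Transfer-ellipse semi-major axis a_t = (r₁ + r₂)/2 = (43810 + 7611)/2 = 25710.5 km.
On the circular orbit at r = 7611 km, v_c = √(μ/r) = 7.2367 km/s.
Transfer-orbit speed at the same r (vis-viva, a = a_t): v_t = √[μ(2/r − 1/a_t)] = 9.4465 km/s.
Δv₂ = |v_t − v_c| = |9.4465 − 7.2367| = 2.210 km/s.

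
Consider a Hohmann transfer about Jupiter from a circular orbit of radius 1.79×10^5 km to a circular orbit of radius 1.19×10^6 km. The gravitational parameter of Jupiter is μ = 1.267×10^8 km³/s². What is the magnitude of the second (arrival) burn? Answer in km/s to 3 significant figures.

Δv₂ = 5.04 km/s

Semi-major axis of the transfer orbit: a_t = (1.790×10^5 + 1.190×10^6)/2 = 6.845×10^5 km.
On the circular orbit at r = 1.190×10^6 km, v_c = √(μ/r) = 10.3185 km/s.
Vis-viva on the transfer ellipse at r = 1.190×10^6 km gives v_t = √[μ(2/r − 1/a_t)] = 5.27661 km/s.
Δv₂ = |v_t − v_c| = |5.27661 − 10.3185| = 5.042 km/s.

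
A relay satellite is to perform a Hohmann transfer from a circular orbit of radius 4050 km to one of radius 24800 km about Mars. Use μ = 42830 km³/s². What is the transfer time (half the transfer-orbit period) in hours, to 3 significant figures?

Transfer-ellipse semi-major axis a_t = (r₁ + r₂)/2 = (4050 + 24800)/2 = 14425 km.
By Kepler's third law the transfer-orbit period is T = 2π√(a_t³/μ), so t = T/2 = 26300 s.
Converting: 26300 s ÷ 3600 s/hour = 7.31 hours.

t = 7.31 hours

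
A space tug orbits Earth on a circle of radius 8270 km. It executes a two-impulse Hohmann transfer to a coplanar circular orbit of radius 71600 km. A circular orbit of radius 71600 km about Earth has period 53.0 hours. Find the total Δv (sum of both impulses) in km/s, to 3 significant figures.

Δv = 3.64 km/s

From Kepler's third law T² = 4π²r³/μ at r = 71600 km, T = 53.0 hours = 53.0 × 3600 s = 1.908×10^5 s: μ = 4π²r³/T² = 3.98054×10^5 km³/s².
Transfer-ellipse semi-major axis a_t = (r₁ + r₂)/2 = (8270 + 71600)/2 = 39935 km.
Circular speed at r₁: v₁ = √(μ/r₁) = √(3.98054×10^5/8270) = 6.938 km/s.
Transfer-orbit speed at r₁ (v² = μ(2/r − 1/a)): v_p = √[μ(2/r₁ − 1/a_t)] = 9.290 km/s.
First burn Δv₁ = |v_p − v₁| = 2.352 km/s.
Circular speed at r₂: v₂ = √(μ/r₂) = 2.358 km/s.
Transfer-orbit speed at r₂: v_a = √[μ(2/r₂ − 1/a_t)] = 1.073 km/s.
Second burn Δv₂ = |v₂ − v_a| = 1.285 km/s.
Δv = Δv₁ + Δv₂ = 2.352 + 1.285 = 3.637 km/s.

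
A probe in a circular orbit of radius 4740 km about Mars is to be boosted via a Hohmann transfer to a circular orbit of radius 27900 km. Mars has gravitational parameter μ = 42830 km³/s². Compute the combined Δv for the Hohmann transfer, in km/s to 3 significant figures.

Δv = 1.50 km/s

The Hohmann ellipse has a_t = (r₁ + r₂)/2 = 16320 km.
At r₁ the circular-orbit speed is v₁ = √(μ/r₁) = 3.0060 km/s.
Transfer-orbit speed at r₁ (vis-viva equation): v_p = √[μ(2/r₁ − 1/a_t)] = 3.9303 km/s.
First burn Δv₁ = |v_p − v₁| = 0.9243 km/s.
Circular speed at r₂: v₂ = √(μ/r₂) = 1.239 km/s.
Transfer-orbit speed at r₂: v_a = √[μ(2/r₂ − 1/a_t)] = 0.6677 km/s.
Second burn Δv₂ = |v₂ − v_a| = 0.5713 km/s.
Total Δv = Δv₁ + Δv₂ = 1.496 km/s.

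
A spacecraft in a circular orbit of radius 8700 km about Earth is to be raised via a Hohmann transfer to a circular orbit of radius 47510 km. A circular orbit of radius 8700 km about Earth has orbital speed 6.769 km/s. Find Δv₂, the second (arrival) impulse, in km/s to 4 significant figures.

Δv₂ = 1.285 km/s

From the circular-orbit relation v² = μ/r at r = 8700 km: μ = v²r = (6.769)² × 8700 = 3.98628×10^5 km³/s².
The Hohmann ellipse has a_t = (r₁ + r₂)/2 = 28105 km.
Circular speed at r = 47510 km: v_c = √(μ/r) = 2.897 km/s.
Vis-viva on the transfer ellipse at r = 47510 km gives v_t = √[μ(2/r − 1/a_t)] = 1.612 km/s.
Δv₂ = |v_t − v_c| = |1.612 − 2.897| = 1.285 km/s.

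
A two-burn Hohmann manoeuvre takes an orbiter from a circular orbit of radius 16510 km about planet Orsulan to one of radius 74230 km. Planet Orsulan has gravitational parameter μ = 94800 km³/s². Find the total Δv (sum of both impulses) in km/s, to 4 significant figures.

Semi-major axis of the transfer orbit: a_t = (16510 + 74230)/2 = 45370 km.
At r₁ the circular-orbit speed is v₁ = √(μ/r₁) = 2.3962 km/s.
On the transfer ellipse at r₁, vis-viva gives v_p = √[μ(2/r₁ − 1/a_t)] = 3.0650 km/s.
First burn Δv₁ = |v_p − v₁| = 0.6688 km/s.
Circular speed at r₂: v₂ = √(μ/r₂) = 1.1301 km/s.
Transfer-orbit speed at r₂: v_a = √[μ(2/r₂ − 1/a_t)] = 0.68172 km/s.
Second burn Δv₂ = |v₂ − v_a| = 0.4484 km/s.
Δv = Δv₁ + Δv₂ = 0.6688 + 0.4484 = 1.117 km/s.

Δv = 1.117 km/s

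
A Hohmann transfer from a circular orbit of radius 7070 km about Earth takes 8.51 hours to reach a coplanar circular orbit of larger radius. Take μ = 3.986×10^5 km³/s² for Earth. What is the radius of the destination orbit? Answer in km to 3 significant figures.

Transfer time t = 8.51 hours = 30636 s, and t = π√(a_t³/μ).
So a_t = (μ t²/π²)^(1/3) = (3.986×10^5 × (30636)² / π²)^(1/3) = 33592 km.
Since a_t = (r₁ + r₂)/2, r₂ = 2a_t − r₁ = 2×33592 − 7070 = 60114 km.

r₂ = 60100 km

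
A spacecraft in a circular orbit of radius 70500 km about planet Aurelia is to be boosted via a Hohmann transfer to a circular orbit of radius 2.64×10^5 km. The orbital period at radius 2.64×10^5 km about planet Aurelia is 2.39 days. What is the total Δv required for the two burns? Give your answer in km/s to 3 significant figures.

From Kepler's third law T² = 4π²r³/μ at r = 2.64×10^5 km, T = 2.39 days = 2.39 × 86400 s = 2.06496×10^5 s: μ = 4π²r³/T² = 1.70352×10^7 km³/s².
Semi-major axis of the transfer orbit: a_t = (70500 + 2.640×10^5)/2 = 1.6725×10^5 km.
Circular speed at r₁: v₁ = √(μ/r₁) = √(1.70352×10^7/70500) = 15.545 km/s.
On the transfer ellipse at r₁, vis-viva equation gives v_p = √[μ(2/r₁ − 1/a_t)] = 19.530 km/s.
First burn Δv₁ = |v_p − v₁| = 3.985 km/s.
Circular speed at r₂: v₂ = √(μ/r₂) = 8.033 km/s.
Transfer-orbit speed at r₂: v_a = √[μ(2/r₂ − 1/a_t)] = 5.215 km/s.
Second burn Δv₂ = |v₂ − v_a| = 2.818 km/s.
Δv = Δv₁ + Δv₂ = 3.985 + 2.818 = 6.803 km/s.

Δv = 6.80 km/s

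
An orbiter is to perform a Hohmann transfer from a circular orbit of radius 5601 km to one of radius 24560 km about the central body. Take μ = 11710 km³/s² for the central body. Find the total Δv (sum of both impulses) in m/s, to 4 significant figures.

Δv = 669.0 m/s

The Hohmann ellipse has a_t = (r₁ + r₂)/2 = 15080.5 km.
Circular speed at r₁: v₁ = √(μ/r₁) = √(11710/5601) = 1.4459 km/s.
On the transfer ellipse at r₁, v² = μ(2/r − 1/a) gives v_p = √[μ(2/r₁ − 1/a_t)] = 1.8452 km/s.
First burn Δv₁ = |v_p − v₁| = 0.3993 km/s.
Circular speed at r₂: v₂ = √(μ/r₂) = 0.6905 km/s.
Transfer-orbit speed at r₂: v_a = √[μ(2/r₂ − 1/a_t)] = 0.4208 km/s.
Second burn Δv₂ = |v₂ − v_a| = 0.2697 km/s.
Total Δv = Δv₁ + Δv₂ = 0.6690 km/s.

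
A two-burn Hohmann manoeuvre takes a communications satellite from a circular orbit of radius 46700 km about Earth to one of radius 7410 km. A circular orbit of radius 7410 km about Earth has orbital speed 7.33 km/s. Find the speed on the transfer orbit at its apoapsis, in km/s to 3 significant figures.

From the circular-orbit relation v² = μ/r at r = 7410 km: μ = v²r = (7.33)² × 7410 = 3.98131×10^5 km³/s².
Transfer-ellipse semi-major axis a_t = (r₁ + r₂)/2 = (46700 + 7410)/2 = 27055 km.
The apoapsis of the transfer ellipse is at r = 46700 km.
From the vis-viva equation, v = √[μ(2/r − 1/a_t)] = 1.528 km/s.

v = 1.53 km/s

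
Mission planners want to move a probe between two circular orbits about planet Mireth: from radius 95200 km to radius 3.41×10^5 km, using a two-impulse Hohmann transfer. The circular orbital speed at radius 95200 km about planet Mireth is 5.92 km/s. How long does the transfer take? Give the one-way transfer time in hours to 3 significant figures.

From the circular-orbit relation v² = μ/r at r = 95200 km: μ = v²r = (5.92)² × 95200 = 3.33642×10^6 km³/s².
Transfer-ellipse semi-major axis a_t = (r₁ + r₂)/2 = (95200 + 3.410×10^5)/2 = 2.181×10^5 km.
Transfer time t = π√(a_t³/μ) = π√((2.181×10^5)³ / 3.33642×10^6) = 1.752×10^5 s.
Converting: 1.752×10^5 s ÷ 3600 s/hour = 48.7 hours.

t = 48.7 hours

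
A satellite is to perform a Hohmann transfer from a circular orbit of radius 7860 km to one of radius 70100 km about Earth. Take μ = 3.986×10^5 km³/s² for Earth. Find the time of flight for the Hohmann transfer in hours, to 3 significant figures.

t = 10.6 hours

Transfer-ellipse semi-major axis a_t = (r₁ + r₂)/2 = (7860 + 70100)/2 = 38980 km.
By Kepler's third law the transfer-orbit period is T = 2π√(a_t³/μ), so t = T/2 = 38300 s.
Converting: 38300 s ÷ 3600 s/hour = 10.6 hours.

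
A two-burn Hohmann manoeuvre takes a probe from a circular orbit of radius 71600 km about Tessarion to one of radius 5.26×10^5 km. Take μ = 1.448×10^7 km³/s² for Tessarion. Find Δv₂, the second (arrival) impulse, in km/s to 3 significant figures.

Δv₂ = 2.68 km/s

Transfer-ellipse semi-major axis a_t = (r₁ + r₂)/2 = (71600 + 5.260×10^5)/2 = 2.988×10^5 km.
Circular speed at r = 5.260×10^5 km: v_c = √(μ/r) = 5.2468 km/s.
Transfer-orbit speed at the same r (vis-viva, a = a_t): v_t = √[μ(2/r − 1/a_t)] = 2.5684 km/s.
Δv₂ = |v_t − v_c| = |2.5684 − 5.2468| = 2.678 km/s.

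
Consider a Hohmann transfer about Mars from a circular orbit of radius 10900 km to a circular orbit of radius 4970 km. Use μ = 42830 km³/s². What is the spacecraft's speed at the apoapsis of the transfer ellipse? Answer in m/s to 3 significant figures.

v = 1570 m/s

The Hohmann ellipse has a_t = (r₁ + r₂)/2 = 7935 km.
The apoapsis of the transfer ellipse is at r = 10900 km.
Applying v² = μ(2/r − 1/a_t): v = 1.569 km/s.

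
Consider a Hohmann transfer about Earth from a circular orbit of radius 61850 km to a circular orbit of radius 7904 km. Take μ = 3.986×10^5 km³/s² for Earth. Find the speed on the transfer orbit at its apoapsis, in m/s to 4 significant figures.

Transfer-ellipse semi-major axis a_t = (r₁ + r₂)/2 = (61850 + 7904)/2 = 34877 km.
The apoapsis of the transfer ellipse is at r = 61850 km.
Vis-viva: v = √[μ(2/r − 1/a_t)] = √[3.986×10^5 × (2/61850 − 1/34877)] = 1.209 km/s.

v = 1209 m/s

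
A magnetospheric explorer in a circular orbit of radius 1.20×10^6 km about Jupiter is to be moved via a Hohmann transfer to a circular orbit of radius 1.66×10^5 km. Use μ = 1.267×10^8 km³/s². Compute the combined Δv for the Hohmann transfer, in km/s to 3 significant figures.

Transfer-ellipse semi-major axis a_t = (r₁ + r₂)/2 = (1.200×10^6 + 1.660×10^5)/2 = 6.830×10^5 km.
At r₁ the circular-orbit speed is v₁ = √(μ/r₁) = 10.2754 km/s.
On the transfer ellipse at r₁, vis-viva gives v_a = √[μ(2/r₁ − 1/a_t)] = 5.06572 km/s.
First burn Δv₁ = |v_a − v₁| = 5.210 km/s.
Circular speed at r₂: v₂ = √(μ/r₂) = 27.627 km/s.
Transfer-orbit speed at r₂: v_p = √[μ(2/r₂ − 1/a_t)] = 36.620 km/s.
Second burn Δv₂ = |v₂ − v_p| = 8.993 km/s.
Total Δv = Δv₁ + Δv₂ = 14.20 km/s.

Δv = 14.2 km/s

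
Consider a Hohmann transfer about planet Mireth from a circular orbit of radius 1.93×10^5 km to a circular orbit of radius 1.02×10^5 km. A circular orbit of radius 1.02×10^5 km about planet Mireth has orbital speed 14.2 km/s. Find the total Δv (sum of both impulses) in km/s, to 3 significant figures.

From the circular-orbit relation v² = μ/r at r = 1.02×10^5 km: μ = v²r = (14.2)² × 1.02×10^5 = 2.05673×10^7 km³/s².
The Hohmann ellipse has a_t = (r₁ + r₂)/2 = 1.475×10^5 km.
Circular speed at r₁: v₁ = √(μ/r₁) = √(2.05673×10^7/1.930×10^5) = 10.3231 km/s.
On the transfer ellipse at r₁, vis-viva gives v_a = √[μ(2/r₁ − 1/a_t)] = 8.58448 km/s.
First burn Δv₁ = |v_a − v₁| = 1.739 km/s.
At r₂, v₂ = √(μ/r₂) = 14.200 km/s.
Transfer-orbit speed at r₂: v_p = √[μ(2/r₂ − 1/a_t)] = 16.243 km/s.
Second burn Δv₂ = |v₂ − v_p| = 2.043 km/s.
Total Δv = Δv₁ + Δv₂ = 3.782 km/s.

Δv = 3.78 km/s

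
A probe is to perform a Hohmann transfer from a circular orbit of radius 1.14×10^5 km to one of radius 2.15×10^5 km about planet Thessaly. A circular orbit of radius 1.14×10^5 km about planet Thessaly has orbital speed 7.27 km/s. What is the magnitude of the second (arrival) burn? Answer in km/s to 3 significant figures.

Δv₂ = 0.887 km/s

From the circular-orbit relation v² = μ/r at r = 1.14×10^5 km: μ = v²r = (7.27)² × 1.14×10^5 = 6.02523×10^6 km³/s².
Semi-major axis of the transfer orbit: a_t = (1.140×10^5 + 2.150×10^5)/2 = 1.645×10^5 km.
Circular speed at r = 2.150×10^5 km: v_c = √(μ/r) = 5.2938 km/s.
Transfer-orbit speed at the same r (vis-viva, a = a_t): v_t = √[μ(2/r − 1/a_t)] = 4.4069 km/s.
Δv₂ = |v_t − v_c| = |4.4069 − 5.2938| = 0.8869 km/s.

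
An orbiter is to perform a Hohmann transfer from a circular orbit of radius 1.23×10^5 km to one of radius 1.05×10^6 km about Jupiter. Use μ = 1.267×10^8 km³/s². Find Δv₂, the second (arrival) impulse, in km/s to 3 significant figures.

Δv₂ = 5.95 km/s

The Hohmann ellipse has a_t = (r₁ + r₂)/2 = 5.865×10^5 km.
Circular speed at r = 1.050×10^6 km: v_c = √(μ/r) = 10.9848 km/s.
Transfer-orbit speed at the same r (vis-viva, a = a_t): v_t = √[μ(2/r − 1/a_t)] = 5.03051 km/s.
Δv₂ = |v_t − v_c| = |5.03051 − 10.9848| = 5.954 km/s.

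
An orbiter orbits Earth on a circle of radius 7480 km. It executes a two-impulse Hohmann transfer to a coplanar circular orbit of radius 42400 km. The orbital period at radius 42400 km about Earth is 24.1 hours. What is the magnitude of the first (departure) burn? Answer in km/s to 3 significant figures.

From Kepler's third law T² = 4π²r³/μ at r = 42400 km, T = 24.1 hours = 24.1 × 3600 s = 86760 s: μ = 4π²r³/T² = 3.99777×10^5 km³/s².
Transfer-ellipse semi-major axis a_t = (r₁ + r₂)/2 = (7480 + 42400)/2 = 24940 km.
Circular speed at r = 7480 km: v_c = √(μ/r) = 7.31069 km/s.
Vis-viva on the transfer ellipse at r = 7480 km gives v_t = √[μ(2/r − 1/a_t)] = 9.53220 km/s.
Δv₁ = |v_t − v_c| = |9.53220 − 7.31069| = 2.222 km/s.

Δv₁ = 2.22 km/s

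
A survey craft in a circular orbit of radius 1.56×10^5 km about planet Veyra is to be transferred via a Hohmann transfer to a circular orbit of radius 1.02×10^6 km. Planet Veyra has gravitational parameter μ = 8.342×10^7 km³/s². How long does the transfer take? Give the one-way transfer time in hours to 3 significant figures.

The Hohmann ellipse has a_t = (r₁ + r₂)/2 = 5.880×10^5 km.
Half the transfer-orbit period gives t = π√(a_t³/μ) = 1.551×10^5 s.
Converting: 1.551×10^5 s ÷ 3600 s/hour = 43.1 hours.

t = 43.1 hours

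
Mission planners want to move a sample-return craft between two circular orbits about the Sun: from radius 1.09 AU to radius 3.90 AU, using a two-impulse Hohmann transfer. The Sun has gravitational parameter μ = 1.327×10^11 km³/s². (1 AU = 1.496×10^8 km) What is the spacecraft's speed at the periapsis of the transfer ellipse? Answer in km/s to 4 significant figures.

In km: r₁ = 1.09 × 1.496×10^8 = 1.63064×10^8 km; r₂ = 3.90 × 1.496×10^8 = 5.8344×10^8 km.
Semi-major axis of the transfer orbit: a_t = (1.63064×10^8 + 5.8344×10^8)/2 = 3.73252×10^8 km.
At periapsis, r = 1.63064×10^8 km.
Applying v² = μ(2/r − 1/a_t): v = 35.67 km/s.

v = 35.67 km/s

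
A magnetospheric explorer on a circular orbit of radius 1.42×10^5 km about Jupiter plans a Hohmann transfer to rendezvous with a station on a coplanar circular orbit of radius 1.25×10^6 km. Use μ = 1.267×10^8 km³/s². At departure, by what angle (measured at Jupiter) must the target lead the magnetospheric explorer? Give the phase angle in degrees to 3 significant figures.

φ = 105°

Semi-major axis of the transfer orbit: a_t = (1.420×10^5 + 1.250×10^6)/2 = 6.960×10^5 km.
Transfer time t = π√(a_t³/μ) = 1.6206×10^5 s.
The target's mean motion on its circular orbit is ω₂ = √(μ/r₂³) = 8.0542×10^-6 rad/s.
Angle swept by the target during transfer: ω₂·t = 1.3053 rad = 74.79°.
The magnetospheric explorer traverses 180° on the transfer ellipse, so the target must lead by 180° − 74.79° = 105°.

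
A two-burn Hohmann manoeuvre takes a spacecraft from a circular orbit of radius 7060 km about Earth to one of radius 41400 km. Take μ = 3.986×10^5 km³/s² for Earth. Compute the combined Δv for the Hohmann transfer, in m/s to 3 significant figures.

Transfer-ellipse semi-major axis a_t = (r₁ + r₂)/2 = (7060 + 41400)/2 = 24230 km.
At r₁ the circular-orbit speed is v₁ = √(μ/r₁) = 7.514 km/s.
Transfer-orbit speed at r₁ (v² = μ(2/r − 1/a)): v_p = √[μ(2/r₁ − 1/a_t)] = 9.822 km/s.
First burn Δv₁ = |v_p − v₁| = 2.308 km/s.
Circular speed at r₂: v₂ = √(μ/r₂) = 3.103 km/s.
Transfer-orbit speed at r₂: v_a = √[μ(2/r₂ − 1/a_t)] = 1.675 km/s.
Second burn Δv₂ = |v₂ − v_a| = 1.428 km/s.
Total Δv = Δv₁ + Δv₂ = 3.736 km/s.

Δv = 3740 m/s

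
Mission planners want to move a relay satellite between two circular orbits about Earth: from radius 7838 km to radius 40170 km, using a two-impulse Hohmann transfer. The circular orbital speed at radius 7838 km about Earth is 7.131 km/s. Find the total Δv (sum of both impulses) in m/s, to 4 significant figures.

Δv = 3444 m/s

From the circular-orbit relation v² = μ/r at r = 7838 km: μ = v²r = (7.131)² × 7838 = 3.98571×10^5 km³/s².
Semi-major axis of the transfer orbit: a_t = (7838 + 40170)/2 = 24004 km.
Circular speed at r₁: v₁ = √(μ/r₁) = √(3.98571×10^5/7838) = 7.131 km/s.
Transfer-orbit speed at r₁ (vis-viva equation): v_p = √[μ(2/r₁ − 1/a_t)] = 9.225 km/s.
First burn Δv₁ = |v_p − v₁| = 2.094 km/s.
Circular speed at r₂: v₂ = √(μ/r₂) = 3.150 km/s.
Transfer-orbit speed at r₂: v_a = √[μ(2/r₂ − 1/a_t)] = 1.800 km/s.
Second burn Δv₂ = |v₂ − v_a| = 1.350 km/s.
Total Δv = Δv₁ + Δv₂ = 3.444 km/s.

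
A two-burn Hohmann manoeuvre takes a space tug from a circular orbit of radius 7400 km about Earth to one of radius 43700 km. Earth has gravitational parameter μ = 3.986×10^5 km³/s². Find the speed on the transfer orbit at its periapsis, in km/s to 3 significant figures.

Transfer-ellipse semi-major axis a_t = (r₁ + r₂)/2 = (7400 + 43700)/2 = 25550 km.
The periapsis of the transfer ellipse is at r = 7400 km.
Vis-viva: v = √[μ(2/r − 1/a_t)] = √[3.986×10^5 × (2/7400 − 1/25550)] = 9.598 km/s.

v = 9.60 km/s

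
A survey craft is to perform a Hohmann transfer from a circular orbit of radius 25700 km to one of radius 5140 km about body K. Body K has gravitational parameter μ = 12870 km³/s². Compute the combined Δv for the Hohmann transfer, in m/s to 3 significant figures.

Semi-major axis of the transfer orbit: a_t = (25700 + 5140)/2 = 15420 km.
Circular speed at r₁: v₁ = √(μ/r₁) = √(12870/25700) = 0.7077 km/s.
Transfer-orbit speed at r₁ (vis-viva): v_a = √[μ(2/r₁ − 1/a_t)] = 0.4086 km/s.
First burn Δv₁ = |v_a − v₁| = 0.2991 km/s.
Circular speed at r₂: v₂ = √(μ/r₂) = 1.58237 km/s.
Transfer-orbit speed at r₂: v_p = √[μ(2/r₂ − 1/a_t)] = 2.04283 km/s.
Second burn Δv₂ = |v₂ − v_p| = 0.4605 km/s.
Δv = Δv₁ + Δv₂ = 0.2991 + 0.4605 = 0.7596 km/s.

Δv = 760 m/s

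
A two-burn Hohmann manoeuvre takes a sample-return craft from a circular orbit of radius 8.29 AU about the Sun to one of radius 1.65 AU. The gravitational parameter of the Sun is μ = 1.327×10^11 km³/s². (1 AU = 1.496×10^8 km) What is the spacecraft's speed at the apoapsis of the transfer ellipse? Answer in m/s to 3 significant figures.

v = 5960 m/s

In km: r₁ = 8.29 × 1.496×10^8 = 1.240184×10^9 km; r₂ = 1.65 × 1.496×10^8 = 2.4684×10^8 km.
Semi-major axis of the transfer orbit: a_t = (1.240184×10^9 + 2.4684×10^8)/2 = 7.43512×10^8 km.
At apoapsis, r = 1.240184×10^9 km.
Applying v² = μ(2/r − 1/a_t): v = 5.960 km/s.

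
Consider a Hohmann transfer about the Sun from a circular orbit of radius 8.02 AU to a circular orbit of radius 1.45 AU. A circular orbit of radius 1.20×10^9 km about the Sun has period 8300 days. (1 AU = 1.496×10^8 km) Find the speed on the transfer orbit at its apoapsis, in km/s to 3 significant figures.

From Kepler's third law T² = 4π²r³/μ at r = 1.20×10^9 km, T = 8300 days = 8300 × 86400 s = 7.1712×10^8 s: μ = 4π²r³/T² = 1.32654×10^11 km³/s².
In km: r₁ = 8.02 × 1.496×10^8 = 1.199792×10^9 km; r₂ = 1.45 × 1.496×10^8 = 2.1692×10^8 km.
The Hohmann ellipse has a_t = (r₁ + r₂)/2 = 7.08356×10^8 km.
The apoapsis of the transfer ellipse is at r = 1.199792×10^9 km.
Applying v² = μ(2/r − 1/a_t): v = 5.819 km/s.

v = 5.82 km/s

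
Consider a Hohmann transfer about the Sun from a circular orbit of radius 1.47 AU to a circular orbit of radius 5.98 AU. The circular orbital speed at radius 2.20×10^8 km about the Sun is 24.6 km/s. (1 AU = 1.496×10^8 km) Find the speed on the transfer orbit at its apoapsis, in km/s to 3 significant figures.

v = 7.66 km/s

From the circular-orbit relation v² = μ/r at r = 2.20×10^8 km: μ = v²r = (24.6)² × 2.20×10^8 = 1.33135×10^11 km³/s².
In km: r₁ = 1.47 × 1.496×10^8 = 2.19912×10^8 km; r₂ = 5.98 × 1.496×10^8 = 8.94608×10^8 km.
The Hohmann ellipse has a_t = (r₁ + r₂)/2 = 5.5726×10^8 km.
At apoapsis, r = 8.94608×10^8 km.
Vis-viva: v = √[μ(2/r − 1/a_t)] = √[1.33135×10^11 × (2/8.94608×10^8 − 1/5.5726×10^8)] = 7.663 km/s.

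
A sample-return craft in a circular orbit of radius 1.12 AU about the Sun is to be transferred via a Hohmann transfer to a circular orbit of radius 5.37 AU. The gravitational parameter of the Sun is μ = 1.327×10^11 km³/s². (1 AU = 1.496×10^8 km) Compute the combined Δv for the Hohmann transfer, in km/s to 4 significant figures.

In km: r₁ = 1.12 × 1.496×10^8 = 1.67552×10^8 km; r₂ = 5.37 × 1.496×10^8 = 8.03352×10^8 km.
Semi-major axis of the transfer orbit: a_t = (1.67552×10^8 + 8.03352×10^8)/2 = 4.85452×10^8 km.
At r₁ the circular-orbit speed is v₁ = √(μ/r₁) = 28.14 km/s.
On the transfer ellipse at r₁, vis-viva equation gives v_p = √[μ(2/r₁ − 1/a_t)] = 36.20 km/s.
First burn Δv₁ = |v_p − v₁| = 8.060 km/s.
Circular speed at r₂: v₂ = √(μ/r₂) = 12.8523 km/s.
Transfer-orbit speed at r₂: v_a = √[μ(2/r₂ − 1/a_t)] = 7.55065 km/s.
Second burn Δv₂ = |v₂ − v_a| = 5.302 km/s.
Total Δv = Δv₁ + Δv₂ = 13.36 km/s.

Δv = 13.36 km/s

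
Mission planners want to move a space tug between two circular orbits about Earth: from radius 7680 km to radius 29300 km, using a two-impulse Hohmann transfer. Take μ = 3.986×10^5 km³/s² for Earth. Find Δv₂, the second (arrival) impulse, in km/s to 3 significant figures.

Δv₂ = 1.31 km/s

Transfer-ellipse semi-major axis a_t = (r₁ + r₂)/2 = (7680 + 29300)/2 = 18490 km.
Circular speed at r = 29300 km: v_c = √(μ/r) = 3.688 km/s.
Transfer-orbit speed at the same r (vis-viva, a = a_t): v_t = √[μ(2/r − 1/a_t)] = 2.377 km/s.
Δv₂ = |v_t − v_c| = |2.377 − 3.688| = 1.311 km/s.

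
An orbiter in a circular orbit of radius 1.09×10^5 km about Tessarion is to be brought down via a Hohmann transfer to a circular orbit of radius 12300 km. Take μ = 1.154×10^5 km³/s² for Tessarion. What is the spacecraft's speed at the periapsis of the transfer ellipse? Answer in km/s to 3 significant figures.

The Hohmann ellipse has a_t = (r₁ + r₂)/2 = 60650 km.
At periapsis, r = 12300 km.
Applying v² = μ(2/r − 1/a_t): v = 4.106 km/s.

v = 4.11 km/s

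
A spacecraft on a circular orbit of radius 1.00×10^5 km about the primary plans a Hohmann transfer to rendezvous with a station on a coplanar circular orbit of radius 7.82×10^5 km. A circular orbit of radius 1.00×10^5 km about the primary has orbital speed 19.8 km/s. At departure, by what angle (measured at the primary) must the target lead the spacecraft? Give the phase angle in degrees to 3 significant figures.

From the circular-orbit relation v² = μ/r at r = 1.00×10^5 km: μ = v²r = (19.8)² × 1.00×10^5 = 3.92040×10^7 km³/s².
Semi-major axis of the transfer orbit: a_t = (1.000×10^5 + 7.820×10^5)/2 = 4.410×10^5 km.
Transfer time t = π√(a_t³/μ) = 1.4694×10^5 s.
Target angular speed ω₂ = √(μ/r₂³) = 9.0543×10^-6 rad/s.
Angle swept by the target during transfer: ω₂·t = 1.3304 rad = 76.23°.
The spacecraft traverses 180° on the transfer ellipse, so the target must lead by 180° − 76.23° = 104°.

φ = 104°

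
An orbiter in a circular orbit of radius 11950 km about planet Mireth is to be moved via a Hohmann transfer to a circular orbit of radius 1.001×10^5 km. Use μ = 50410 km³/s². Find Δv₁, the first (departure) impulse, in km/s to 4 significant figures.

Semi-major axis of the transfer orbit: a_t = (11950 + 1.001×10^5)/2 = 56025 km.
On the circular orbit at r = 11950 km, v_c = √(μ/r) = 2.0539 km/s.
Vis-viva on the transfer ellipse at r = 11950 km gives v_t = √[μ(2/r − 1/a_t)] = 2.7454 km/s.
Δv₁ = |v_t − v_c| = |2.7454 − 2.0539| = 0.6915 km/s.

Δv₁ = 0.6915 km/s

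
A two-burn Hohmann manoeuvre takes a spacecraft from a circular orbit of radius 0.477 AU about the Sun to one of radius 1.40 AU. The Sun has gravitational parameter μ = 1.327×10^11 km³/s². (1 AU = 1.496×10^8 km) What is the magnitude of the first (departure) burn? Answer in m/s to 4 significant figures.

Δv₁ = 9546 m/s

In km: r₁ = 0.477 × 1.496×10^8 = 7.13592×10^7 km; r₂ = 1.40 × 1.496×10^8 = 2.0944×10^8 km.
Semi-major axis of the transfer orbit: a_t = (7.13592×10^7 + 2.0944×10^8)/2 = 1.403996×10^8 km.
On the circular orbit at r = 7.13592×10^7 km, v_c = √(μ/r) = 43.123 km/s.
Vis-viva on the transfer ellipse at r = 7.13592×10^7 km gives v_t = √[μ(2/r − 1/a_t)] = 52.669 km/s.
Δv₁ = |v_t − v_c| = |52.669 − 43.123| = 9.546 km/s.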